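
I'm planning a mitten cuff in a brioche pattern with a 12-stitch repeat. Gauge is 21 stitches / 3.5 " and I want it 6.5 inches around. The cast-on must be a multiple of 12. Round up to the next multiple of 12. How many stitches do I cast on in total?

CO 48 sts.

21 / 3.5 = 6 sts per inch.
6.5 × 6 = 39.00 sts.
Next multiple of 12: 48.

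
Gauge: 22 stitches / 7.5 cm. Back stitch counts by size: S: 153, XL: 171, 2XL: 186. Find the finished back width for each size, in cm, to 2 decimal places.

S 52.16 cm; XL 58.30 cm; 2XL 63.41 cm.

22/7.5 = 2.933 sts per cm.
S: 153 / 2.933 = 52.159 → 52.16 cm.
XL: 171 / 2.933 = 58.295 → 58.30 cm.
2XL: 186 / 2.933 = 63.409 → 63.41 cm.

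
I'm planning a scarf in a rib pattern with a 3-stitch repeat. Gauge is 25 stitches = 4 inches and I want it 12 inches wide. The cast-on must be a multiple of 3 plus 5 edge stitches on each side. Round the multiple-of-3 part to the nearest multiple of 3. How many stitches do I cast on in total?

25 / 4 = 6.25 sts per inch.
12 × 6.25 = 75.00 sts.
Less 10 edge sts → 65.00 for the repeat.
Nearest multiple of 3: 66.
Add back 10 edge sts → 76.

Cast on 76 stitches.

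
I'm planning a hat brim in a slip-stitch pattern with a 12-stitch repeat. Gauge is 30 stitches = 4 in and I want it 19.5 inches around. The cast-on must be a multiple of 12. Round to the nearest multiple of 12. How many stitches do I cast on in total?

30 / 4 = 7.5 sts per inch.
19.5 × 7.5 = 146.25 sts.
Nearest multiple of 12: 144.

144 stitches.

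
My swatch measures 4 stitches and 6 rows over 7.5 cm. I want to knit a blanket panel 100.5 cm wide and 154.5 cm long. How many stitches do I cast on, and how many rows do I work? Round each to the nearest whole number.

Stitch gauge = 4/7.5 = 0.533 sts/cm; 100.5 × 0.533 = 53.60 → 54 sts.
Row gauge = 6/7.5 = 0.8 rows/cm; 154.5 × 0.8 = 123.60 → 124 rows.

Cast on 54 stitches and work 124 rows.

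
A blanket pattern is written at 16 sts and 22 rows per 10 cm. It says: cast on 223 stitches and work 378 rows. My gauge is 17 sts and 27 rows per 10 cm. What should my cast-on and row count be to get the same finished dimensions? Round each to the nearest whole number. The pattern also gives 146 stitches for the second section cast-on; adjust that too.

Cast on 237 stitches; work 464 rows; second section cast-on 155 stitches.

Stitches: 223 × 17/16 = 236.94 → 237.
Rows: 378 × 27/22 = 463.91 → 464.
second section cast-on: 146 × 17/16 = 155.12 → 155.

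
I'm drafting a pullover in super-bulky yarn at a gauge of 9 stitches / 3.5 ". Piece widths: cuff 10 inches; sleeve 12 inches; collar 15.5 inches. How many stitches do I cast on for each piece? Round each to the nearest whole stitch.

Rate = 9/3.5 = 2.571 sts per in.
cuff: 10 × 2.571 = 25.71 → 26.
sleeve: 12 × 2.571 = 30.86 → 31.
collar: 15.5 × 2.571 = 39.86 → 40.

cuff 26; sleeve 31; collar 40.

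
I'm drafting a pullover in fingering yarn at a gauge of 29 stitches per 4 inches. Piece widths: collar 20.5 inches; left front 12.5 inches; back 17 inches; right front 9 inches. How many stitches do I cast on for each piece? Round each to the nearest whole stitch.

Rate = 29/4 = 7.25 sts per in.
collar: 20.5 × 7.25 = 148.62 → 149.
left front: 12.5 × 7.25 = 90.62 → 91.
back: 17 × 7.25 = 123.25 → 123.
right front: 9 × 7.25 = 65.25 → 65.

collar 149; left front 91; back 123; right front 65.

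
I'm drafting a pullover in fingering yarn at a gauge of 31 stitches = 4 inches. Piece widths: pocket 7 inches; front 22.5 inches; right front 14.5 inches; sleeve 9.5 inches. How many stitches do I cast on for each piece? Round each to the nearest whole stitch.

Rate = 31/4 = 7.75 sts per in.
pocket: 7 × 7.75 = 54.25 → 54.
front: 22.5 × 7.75 = 174.38 → 174.
right front: 14.5 × 7.75 = 112.38 → 112.
sleeve: 9.5 × 7.75 = 73.62 → 74.

pocket 54; front 174; right front 112; sleeve 74.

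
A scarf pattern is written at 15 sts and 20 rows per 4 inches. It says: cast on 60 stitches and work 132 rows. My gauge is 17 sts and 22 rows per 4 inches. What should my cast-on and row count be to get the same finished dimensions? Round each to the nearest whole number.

Stitches: 60 × 17/15 = 68.00 → 68.
Rows: 132 × 22/20 = 145.20 → 145.

Cast on 68 stitches; work 145 rows.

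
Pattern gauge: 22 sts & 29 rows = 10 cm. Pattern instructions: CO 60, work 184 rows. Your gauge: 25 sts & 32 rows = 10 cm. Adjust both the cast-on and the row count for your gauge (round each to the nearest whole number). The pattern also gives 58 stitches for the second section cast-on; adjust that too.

Stitches: 60 × 25/22 = 68.18 → 68.
Rows: 184 × 32/29 = 203.03 → 203.
second section cast-on: 58 × 25/22 = 65.91 → 66.

Cast on 68 stitches; work 203 rows; second section cast-on 66 stitches.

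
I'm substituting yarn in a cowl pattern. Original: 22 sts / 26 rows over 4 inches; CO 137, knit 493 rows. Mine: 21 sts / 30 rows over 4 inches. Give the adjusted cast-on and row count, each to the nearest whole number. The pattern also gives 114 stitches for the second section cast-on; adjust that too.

Stitches: 137 × 21/22 = 130.77 → 131.
Rows: 493 × 30/26 = 568.85 → 569.
second section cast-on: 114 × 21/22 = 108.82 → 109.

Cast on 131 stitches; work 569 rows; second section cast-on 109 stitches.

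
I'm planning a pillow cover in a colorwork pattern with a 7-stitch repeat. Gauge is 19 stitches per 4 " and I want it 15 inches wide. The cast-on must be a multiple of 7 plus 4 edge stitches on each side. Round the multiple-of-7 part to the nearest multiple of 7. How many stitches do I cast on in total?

71 stitches.

19 / 4 = 4.75 sts per inch.
15 × 4.75 = 71.25 sts.
Less 8 edge sts → 63.25 for the repeat.
Nearest multiple of 7: 63.
Add back 8 edge sts → 71.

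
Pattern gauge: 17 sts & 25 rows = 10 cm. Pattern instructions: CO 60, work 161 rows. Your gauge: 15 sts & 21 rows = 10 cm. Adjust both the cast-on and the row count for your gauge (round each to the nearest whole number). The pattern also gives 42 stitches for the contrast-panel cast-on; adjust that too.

Cast on 53 stitches; work 135 rows; contrast-panel cast-on 37 stitches.

Stitches: 60 × 15/17 = 52.94 → 53.
Rows: 161 × 21/25 = 135.24 → 135.
contrast-panel cast-on: 42 × 15/17 = 37.06 → 37.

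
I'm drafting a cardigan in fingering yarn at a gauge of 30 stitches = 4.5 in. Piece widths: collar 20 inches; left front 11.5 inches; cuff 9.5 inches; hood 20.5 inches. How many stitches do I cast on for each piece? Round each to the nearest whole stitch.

collar 133; left front 77; cuff 63; hood 137.

Rate = 30/4.5 = 6.667 sts per in.
collar: 20 × 6.667 = 133.33 → 133.
left front: 11.5 × 6.667 = 76.67 → 77.
cuff: 9.5 × 6.667 = 63.33 → 63.
hood: 20.5 × 6.667 = 136.67 → 137.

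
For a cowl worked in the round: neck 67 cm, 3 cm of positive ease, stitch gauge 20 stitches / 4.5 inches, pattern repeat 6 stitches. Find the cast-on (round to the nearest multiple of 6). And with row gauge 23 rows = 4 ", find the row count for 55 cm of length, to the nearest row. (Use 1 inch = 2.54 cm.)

Cast on 120 stitches; work 125 rows.

Finished = 67 + 3 = 70 cm.
70 cm × 1/2.54 = 27.56 inches.
20/4.5 = 4.444 sts per in; 27.56 × 4.444 = 122.48 sts.
Nearest multiple of 6 → 120.
55 cm = 21.65 inches; × 5.75 = 124.51 → 125 rows.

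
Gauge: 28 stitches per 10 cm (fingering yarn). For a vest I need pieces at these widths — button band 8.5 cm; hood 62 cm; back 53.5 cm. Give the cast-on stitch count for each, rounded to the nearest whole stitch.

Rate = 28/10 = 2.8 sts per cm.
button band: 8.5 × 2.8 = 23.80 → 24.
hood: 62 × 2.8 = 173.60 → 174.
back: 53.5 × 2.8 = 149.80 → 150.

button band 24; hood 174; back 150.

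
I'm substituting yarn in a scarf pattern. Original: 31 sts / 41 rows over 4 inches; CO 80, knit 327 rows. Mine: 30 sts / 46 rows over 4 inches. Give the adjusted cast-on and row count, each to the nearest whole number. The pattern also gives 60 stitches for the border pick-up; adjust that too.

Stitches: 80 × 30/31 = 77.42 → 77.
Rows: 327 × 46/41 = 366.88 → 367.
border pick-up: 60 × 30/31 = 58.06 → 58.

Cast on 77 stitches; work 367 rows; border pick-up 58 stitches.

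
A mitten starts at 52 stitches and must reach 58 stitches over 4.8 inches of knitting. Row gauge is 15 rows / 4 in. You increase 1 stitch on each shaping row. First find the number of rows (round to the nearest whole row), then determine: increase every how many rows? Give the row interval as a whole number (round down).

Rows = 4.8 × 3.75 = 18.0 → 18 rows.
Stitches to add: 6 → 6 shaping rows (at 1 st each).
18 / 6 = 3.00 → every 3 rows.

Increase every 3rd row.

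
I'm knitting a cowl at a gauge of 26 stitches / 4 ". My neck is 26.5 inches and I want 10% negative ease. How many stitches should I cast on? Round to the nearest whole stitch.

Finished = 26.5 × 0.90 = 23.85 in.
26 / 4 = 6.5 sts per inch.
23.85 × 6.5 = 155.03 sts.
→ 155 sts.

155 stitches.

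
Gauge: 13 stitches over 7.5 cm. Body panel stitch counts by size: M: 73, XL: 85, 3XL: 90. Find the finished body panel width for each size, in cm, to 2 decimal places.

M 42.12 cm; XL 49.04 cm; 3XL 51.92 cm.

13/7.5 = 1.733 sts per cm.
M: 73 / 1.733 = 42.115 → 42.12 cm.
XL: 85 / 1.733 = 49.038 → 49.04 cm.
3XL: 90 / 1.733 = 51.923 → 51.92 cm.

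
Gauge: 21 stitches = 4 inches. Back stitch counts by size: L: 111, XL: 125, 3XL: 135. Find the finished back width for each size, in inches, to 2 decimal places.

L 21.14 inches; XL 23.81 inches; 3XL 25.71 inches.

21/4 = 5.25 sts per in.
L: 111 / 5.25 = 21.143 → 21.14 in.
XL: 125 / 5.25 = 23.810 → 23.81 in.
3XL: 135 / 5.25 = 25.714 → 25.71 in.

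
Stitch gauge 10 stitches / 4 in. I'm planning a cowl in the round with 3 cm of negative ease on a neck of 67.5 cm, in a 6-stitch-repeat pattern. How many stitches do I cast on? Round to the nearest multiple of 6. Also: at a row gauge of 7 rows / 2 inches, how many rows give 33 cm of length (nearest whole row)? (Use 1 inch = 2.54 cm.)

Finished = 67.5 − 3 = 64.5 cm.
64.5 cm × 1/2.54 = 25.39 inches.
10/4 = 2.5 sts per in; 25.39 × 2.5 = 63.48 sts.
Nearest multiple of 6 → 66.
33 cm = 12.99 inches; × 3.5 = 45.47 → 45 rows.

Cast on 66 stitches; work 45 rows.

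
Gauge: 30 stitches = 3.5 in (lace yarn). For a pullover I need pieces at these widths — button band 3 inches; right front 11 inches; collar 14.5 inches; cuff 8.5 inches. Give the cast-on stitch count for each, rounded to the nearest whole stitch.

Rate = 30/3.5 = 8.571 sts per in.
button band: 3 × 8.571 = 25.71 → 26.
right front: 11 × 8.571 = 94.29 → 94.
collar: 14.5 × 8.571 = 124.29 → 124.
cuff: 8.5 × 8.571 = 72.86 → 73.

button band 26; right front 94; collar 124; cuff 73.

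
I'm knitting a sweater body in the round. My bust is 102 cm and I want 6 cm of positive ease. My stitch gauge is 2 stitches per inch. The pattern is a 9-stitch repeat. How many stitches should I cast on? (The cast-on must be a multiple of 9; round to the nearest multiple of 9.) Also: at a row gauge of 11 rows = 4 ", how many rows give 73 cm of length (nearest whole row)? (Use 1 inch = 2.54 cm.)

Cast on 81 stitches; work 79 rows.

Finished = 102 + 6 = 108 cm.
108 cm × 1/2.54 = 42.52 inches.
2/1 = 2 sts per in; 42.52 × 2 = 85.04 sts.
Nearest multiple of 9 → 81.
73 cm = 28.74 inches; × 2.75 = 79.04 → 79 rows.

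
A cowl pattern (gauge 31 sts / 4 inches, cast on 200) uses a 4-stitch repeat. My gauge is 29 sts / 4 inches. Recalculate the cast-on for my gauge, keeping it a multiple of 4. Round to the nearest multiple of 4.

CO 188 sts.

200 × 29 / 31 = 187.10.
Nearest multiple of 4: 188.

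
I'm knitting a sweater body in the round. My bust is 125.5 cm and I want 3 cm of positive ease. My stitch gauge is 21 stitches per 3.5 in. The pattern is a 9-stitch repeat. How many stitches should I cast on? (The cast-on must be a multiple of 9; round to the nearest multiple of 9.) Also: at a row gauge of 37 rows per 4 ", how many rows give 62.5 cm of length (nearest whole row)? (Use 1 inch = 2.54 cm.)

Finished = 125.5 + 3 = 128.5 cm.
128.5 cm × 1/2.54 = 50.59 inches.
21/3.5 = 6 sts per in; 50.59 × 6 = 303.54 sts.
Nearest multiple of 9 → 306.
62.5 cm = 24.61 inches; × 9.25 = 227.61 → 228 rows.

Cast on 306 stitches; work 228 rows.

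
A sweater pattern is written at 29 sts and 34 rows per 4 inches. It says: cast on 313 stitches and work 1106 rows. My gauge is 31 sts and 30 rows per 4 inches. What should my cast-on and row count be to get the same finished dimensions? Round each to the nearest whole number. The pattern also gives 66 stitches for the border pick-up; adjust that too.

Stitches: 313 × 31/29 = 334.59 → 335.
Rows: 1106 × 30/34 = 975.88 → 976.
border pick-up: 66 × 31/29 = 70.55 → 71.

Cast on 335 stitches; work 976 rows; border pick-up 71 stitches.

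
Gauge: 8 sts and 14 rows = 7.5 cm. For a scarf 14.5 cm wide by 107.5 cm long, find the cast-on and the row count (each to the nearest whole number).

Cast on 15 stitches and work 201 rows.

Stitch gauge = 8/7.5 = 1.067 sts/cm; 14.5 × 1.067 = 15.47 → 15 sts.
Row gauge = 14/7.5 = 1.867 rows/cm; 107.5 × 1.867 = 200.67 → 201 rows.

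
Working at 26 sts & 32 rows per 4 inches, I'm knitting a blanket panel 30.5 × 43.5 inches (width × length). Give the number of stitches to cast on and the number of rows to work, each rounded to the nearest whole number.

Stitch gauge = 26/4 = 6.5 sts/in; 30.5 × 6.5 = 198.25 → 198 sts.
Row gauge = 32/4 = 8 rows/in; 43.5 × 8 = 348.00 → 348 rows.

Cast on 198 stitches and work 348 rows.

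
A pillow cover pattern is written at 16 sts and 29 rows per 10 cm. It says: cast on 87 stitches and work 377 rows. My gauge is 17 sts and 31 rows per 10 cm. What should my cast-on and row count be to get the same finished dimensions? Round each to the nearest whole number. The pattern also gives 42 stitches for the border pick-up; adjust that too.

Cast on 92 stitches; work 403 rows; border pick-up 45 stitches.

Stitches: 87 × 17/16 = 92.44 → 92.
Rows: 377 × 31/29 = 403.00 → 403.
border pick-up: 42 × 17/16 = 44.62 → 45.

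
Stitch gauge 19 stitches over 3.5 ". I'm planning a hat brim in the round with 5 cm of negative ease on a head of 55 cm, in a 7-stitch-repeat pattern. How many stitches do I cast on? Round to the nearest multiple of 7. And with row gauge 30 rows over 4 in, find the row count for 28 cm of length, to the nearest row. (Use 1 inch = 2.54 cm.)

Cast on 105 stitches; work 83 rows.

Finished = 55 − 5 = 50 cm.
50 cm × 1/2.54 = 19.69 inches.
19/3.5 = 5.429 sts per in; 19.69 × 5.429 = 106.86 sts.
Nearest multiple of 7 → 105.
28 cm = 11.02 inches; × 7.5 = 82.68 → 83 rows.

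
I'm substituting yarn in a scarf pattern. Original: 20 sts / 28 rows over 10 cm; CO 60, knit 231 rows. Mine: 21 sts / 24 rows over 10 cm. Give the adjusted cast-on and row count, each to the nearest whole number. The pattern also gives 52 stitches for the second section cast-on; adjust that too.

Cast on 63 stitches; work 198 rows; second section cast-on 55 stitches.

Stitches: 60 × 21/20 = 63.00 → 63.
Rows: 231 × 24/28 = 198.00 → 198.
second section cast-on: 52 × 21/20 = 54.60 → 55.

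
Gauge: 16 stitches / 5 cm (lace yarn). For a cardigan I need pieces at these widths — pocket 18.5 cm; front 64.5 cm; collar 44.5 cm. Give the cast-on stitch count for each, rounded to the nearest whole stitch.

Rate = 16/5 = 3.2 sts per cm.
pocket: 18.5 × 3.2 = 59.20 → 59.
front: 64.5 × 3.2 = 206.40 → 206.
collar: 44.5 × 3.2 = 142.40 → 142.

pocket 59; front 206; collar 142.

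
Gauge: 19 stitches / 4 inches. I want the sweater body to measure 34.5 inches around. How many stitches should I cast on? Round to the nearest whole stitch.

19 stitches / 4 in = 4.75 stitches per inch.
34.5 × 4.75 = 163.88 stitches.
Round to nearest → 164.

Cast on 164 stitches.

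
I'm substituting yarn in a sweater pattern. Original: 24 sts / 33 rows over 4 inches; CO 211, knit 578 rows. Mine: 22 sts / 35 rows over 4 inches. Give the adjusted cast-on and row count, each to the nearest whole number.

Cast on 193 stitches; work 613 rows.

Stitches: 211 × 22/24 = 193.42 → 193.
Rows: 578 × 35/33 = 613.03 → 613.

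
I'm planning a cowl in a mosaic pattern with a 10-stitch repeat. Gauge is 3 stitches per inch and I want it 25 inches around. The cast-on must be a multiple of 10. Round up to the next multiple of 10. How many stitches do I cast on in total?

Cast on 80 stitches.

3 / 1 = 3 sts per inch.
25 × 3 = 75.00 sts.
Next multiple of 10: 80.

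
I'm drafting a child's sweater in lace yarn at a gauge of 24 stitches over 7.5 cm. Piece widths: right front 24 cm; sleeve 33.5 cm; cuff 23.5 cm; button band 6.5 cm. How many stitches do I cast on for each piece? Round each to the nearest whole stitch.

Rate = 24/7.5 = 3.2 sts per cm.
right front: 24 × 3.2 = 76.80 → 77.
sleeve: 33.5 × 3.2 = 107.20 → 107.
cuff: 23.5 × 3.2 = 75.20 → 75.
button band: 6.5 × 3.2 = 20.80 → 21.

right front 77; sleeve 107; cuff 75; button band 21.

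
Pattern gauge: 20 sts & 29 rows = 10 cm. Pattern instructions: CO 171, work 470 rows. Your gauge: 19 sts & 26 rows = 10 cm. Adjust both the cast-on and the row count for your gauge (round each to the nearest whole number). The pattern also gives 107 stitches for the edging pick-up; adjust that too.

Cast on 162 stitches; work 421 rows; edging pick-up 102 stitches.

Stitches: 171 × 19/20 = 162.45 → 162.
Rows: 470 × 26/29 = 421.38 → 421.
edging pick-up: 107 × 19/20 = 101.65 → 102.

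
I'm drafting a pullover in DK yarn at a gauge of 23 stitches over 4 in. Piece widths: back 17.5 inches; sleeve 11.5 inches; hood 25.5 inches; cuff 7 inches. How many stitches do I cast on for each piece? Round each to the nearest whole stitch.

back 101; sleeve 66; hood 147; cuff 40.

Rate = 23/4 = 5.75 sts per in.
back: 17.5 × 5.75 = 100.62 → 101.
sleeve: 11.5 × 5.75 = 66.12 → 66.
hood: 25.5 × 5.75 = 146.62 → 147.
cuff: 7 × 5.75 = 40.25 → 40.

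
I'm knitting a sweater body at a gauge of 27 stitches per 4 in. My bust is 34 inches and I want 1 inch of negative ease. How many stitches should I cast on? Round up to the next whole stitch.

223 stitches.

Finished = 34 − 1 = 33 in.
27 / 4 = 6.75 sts per inch.
33.00 × 6.75 = 222.75 sts.
→ 223 sts.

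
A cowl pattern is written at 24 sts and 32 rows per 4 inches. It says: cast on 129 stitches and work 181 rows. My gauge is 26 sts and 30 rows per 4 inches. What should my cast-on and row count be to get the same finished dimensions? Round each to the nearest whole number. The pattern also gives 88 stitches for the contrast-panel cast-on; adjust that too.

Stitches: 129 × 26/24 = 139.75 → 140.
Rows: 181 × 30/32 = 169.69 → 170.
contrast-panel cast-on: 88 × 26/24 = 95.33 → 95.

Cast on 140 stitches; work 170 rows; contrast-panel cast-on 95 stitches.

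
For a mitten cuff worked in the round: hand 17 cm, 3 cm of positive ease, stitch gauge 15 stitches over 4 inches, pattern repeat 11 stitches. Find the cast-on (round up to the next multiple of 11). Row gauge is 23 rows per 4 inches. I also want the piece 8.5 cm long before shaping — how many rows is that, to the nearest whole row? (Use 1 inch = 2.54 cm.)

Finished = 17 + 3 = 20 cm.
20 cm × 1/2.54 = 7.87 inches.
15/4 = 3.75 sts per in; 7.87 × 3.75 = 29.53 sts.
Next multiple of 11 → 33.
8.5 cm = 3.35 inches; × 5.75 = 19.24 → 19 rows.

Cast on 33 stitches; work 19 rows.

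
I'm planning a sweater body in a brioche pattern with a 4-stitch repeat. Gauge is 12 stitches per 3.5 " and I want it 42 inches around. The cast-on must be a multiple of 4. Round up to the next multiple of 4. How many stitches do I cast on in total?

12 / 3.5 = 3.429 sts per inch.
42 × 3.429 = 144.00 sts.
Next multiple of 4: 144.

144 stitches.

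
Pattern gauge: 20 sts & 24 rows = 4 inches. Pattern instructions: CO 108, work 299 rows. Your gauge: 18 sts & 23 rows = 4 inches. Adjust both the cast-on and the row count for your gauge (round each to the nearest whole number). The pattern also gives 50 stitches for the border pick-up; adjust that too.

Stitches: 108 × 18/20 = 97.20 → 97.
Rows: 299 × 23/24 = 286.54 → 287.
border pick-up: 50 × 18/20 = 45.00 → 45.

Cast on 97 stitches; work 287 rows; border pick-up 45 stitches.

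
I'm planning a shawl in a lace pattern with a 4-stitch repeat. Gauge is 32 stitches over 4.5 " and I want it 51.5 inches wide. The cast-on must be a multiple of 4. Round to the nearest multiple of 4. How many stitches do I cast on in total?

CO 368 sts.

32 / 4.5 = 7.111 sts per inch.
51.5 × 7.111 = 366.22 sts.
Nearest multiple of 4: 368.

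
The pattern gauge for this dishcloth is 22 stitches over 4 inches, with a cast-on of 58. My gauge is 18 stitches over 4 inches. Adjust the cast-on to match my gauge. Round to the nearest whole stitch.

47 stitches.

Scale factor = 18 / 22 = 0.818.
58 × 18 / 22 = 47.45 sts.
→ 47 sts.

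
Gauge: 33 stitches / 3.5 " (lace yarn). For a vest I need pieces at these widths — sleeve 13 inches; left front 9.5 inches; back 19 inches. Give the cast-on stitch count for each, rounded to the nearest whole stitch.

sleeve 123; left front 90; back 179.

Rate = 33/3.5 = 9.429 sts per in.
sleeve: 13 × 9.429 = 122.57 → 123.
left front: 9.5 × 9.429 = 89.57 → 90.
back: 19 × 9.429 = 179.14 → 179.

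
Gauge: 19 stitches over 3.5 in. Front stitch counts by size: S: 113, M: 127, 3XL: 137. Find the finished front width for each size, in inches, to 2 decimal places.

19/3.5 = 5.429 sts per in.
S: 113 / 5.429 = 20.816 → 20.82 in.
M: 127 / 5.429 = 23.395 → 23.39 in.
3XL: 137 / 5.429 = 25.237 → 25.24 in.

S 20.82 inches; M 23.39 inches; 3XL 25.24 inches.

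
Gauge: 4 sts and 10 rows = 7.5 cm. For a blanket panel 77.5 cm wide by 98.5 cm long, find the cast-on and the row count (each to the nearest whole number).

Stitch gauge = 4/7.5 = 0.533 sts/cm; 77.5 × 0.533 = 41.33 → 41 sts.
Row gauge = 10/7.5 = 1.333 rows/cm; 98.5 × 1.333 = 131.33 → 131 rows.

Cast on 41 stitches and work 131 rows.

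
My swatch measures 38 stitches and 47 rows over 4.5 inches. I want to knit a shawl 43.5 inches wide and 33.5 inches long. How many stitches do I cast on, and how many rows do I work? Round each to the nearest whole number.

Cast on 367 stitches and work 350 rows.

Stitch gauge = 38/4.5 = 8.444 sts/in; 43.5 × 8.444 = 367.33 → 367 sts.
Row gauge = 47/4.5 = 10.444 rows/in; 33.5 × 10.444 = 349.89 → 350 rows.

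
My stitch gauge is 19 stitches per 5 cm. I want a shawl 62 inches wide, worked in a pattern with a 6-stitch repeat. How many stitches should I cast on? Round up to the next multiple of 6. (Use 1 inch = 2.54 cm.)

62 in = 62 × 2.54 = 157.48 cm.
19 / 5 = 3.8 sts/cm.
157.48 × 3.8 = 598.42 sts.
→ 600.

CO 600 sts.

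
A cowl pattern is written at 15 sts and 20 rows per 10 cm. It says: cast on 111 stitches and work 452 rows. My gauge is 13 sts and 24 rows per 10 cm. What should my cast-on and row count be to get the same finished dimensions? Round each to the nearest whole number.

Cast on 96 stitches; work 542 rows.

Stitches: 111 × 13/15 = 96.20 → 96.
Rows: 452 × 24/20 = 542.40 → 542.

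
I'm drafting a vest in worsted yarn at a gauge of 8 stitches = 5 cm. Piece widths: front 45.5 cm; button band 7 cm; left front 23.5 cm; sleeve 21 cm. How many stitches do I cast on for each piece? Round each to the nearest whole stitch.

Rate = 8/5 = 1.6 sts per cm.
front: 45.5 × 1.6 = 72.80 → 73.
button band: 7 × 1.6 = 11.20 → 11.
left front: 23.5 × 1.6 = 37.60 → 38.
sleeve: 21 × 1.6 = 33.60 → 34.

front 73; button band 11; left front 38; sleeve 34.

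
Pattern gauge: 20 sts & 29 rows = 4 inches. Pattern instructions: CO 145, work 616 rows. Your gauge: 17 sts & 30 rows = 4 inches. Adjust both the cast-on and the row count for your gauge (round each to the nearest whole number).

Stitches: 145 × 17/20 = 123.25 → 123.
Rows: 616 × 30/29 = 637.24 → 637.

Cast on 123 stitches; work 637 rows.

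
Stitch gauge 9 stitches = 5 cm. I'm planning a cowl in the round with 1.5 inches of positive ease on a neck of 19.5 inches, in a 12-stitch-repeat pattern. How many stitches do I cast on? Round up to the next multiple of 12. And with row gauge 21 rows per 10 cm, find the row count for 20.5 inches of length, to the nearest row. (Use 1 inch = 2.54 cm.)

Finished = 19.5 + 1.5 = 21 inches.
21 inches × 2.54 = 53.34 cm.
9/5 = 1.8 sts per cm; 53.34 × 1.8 = 96.01 sts.
Next multiple of 12 → 108.
20.5 inches = 52.07 cm; × 2.1 = 109.35 → 109 rows.

Cast on 108 stitches; work 109 rows.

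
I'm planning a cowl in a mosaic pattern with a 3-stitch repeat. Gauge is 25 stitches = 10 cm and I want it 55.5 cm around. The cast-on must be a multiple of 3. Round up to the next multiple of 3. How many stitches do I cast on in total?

25 / 10 = 2.5 sts per cm.
55.5 × 2.5 = 138.75 sts.
Next multiple of 3: 141.

Cast on 141 stitches.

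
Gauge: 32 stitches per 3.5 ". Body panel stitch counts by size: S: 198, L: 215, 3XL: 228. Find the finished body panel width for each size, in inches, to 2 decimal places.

32/3.5 = 9.143 sts per in.
S: 198 / 9.143 = 21.656 → 21.66 in.
L: 215 / 9.143 = 23.516 → 23.52 in.
3XL: 228 / 9.143 = 24.938 → 24.94 in.

S 21.66 inches; L 23.52 inches; 3XL 24.94 inches.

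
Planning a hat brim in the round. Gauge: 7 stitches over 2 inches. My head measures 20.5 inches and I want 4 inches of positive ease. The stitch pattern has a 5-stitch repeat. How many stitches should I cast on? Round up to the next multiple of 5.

CO 90 sts.

Finished = 20.5 + 4 = 24.5 inches.
7 / 2 = 3.5 sts/in.
24.5 × 3.5 = 85.75 sts.
Next multiple of 5: 90.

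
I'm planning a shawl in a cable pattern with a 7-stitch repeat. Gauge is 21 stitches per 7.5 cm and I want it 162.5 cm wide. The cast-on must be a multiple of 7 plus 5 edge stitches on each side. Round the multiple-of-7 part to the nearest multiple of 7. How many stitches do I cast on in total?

CO 458 sts.

21 / 7.5 = 2.8 sts per cm.
162.5 × 2.8 = 455.00 sts.
Less 10 edge sts → 445.00 for the repeat.
Nearest multiple of 7: 448.
Add back 10 edge sts → 458.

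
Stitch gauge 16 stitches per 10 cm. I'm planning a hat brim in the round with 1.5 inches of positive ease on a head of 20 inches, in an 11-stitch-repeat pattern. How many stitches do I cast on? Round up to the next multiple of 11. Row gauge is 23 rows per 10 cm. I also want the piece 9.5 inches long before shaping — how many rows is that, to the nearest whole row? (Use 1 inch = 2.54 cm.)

Cast on 88 stitches; work 55 rows.

Finished = 20 + 1.5 = 21.5 inches.
21.5 inches × 2.54 = 54.61 cm.
16/10 = 1.6 sts per cm; 54.61 × 1.6 = 87.38 sts.
Next multiple of 11 → 88.
9.5 inches = 24.13 cm; × 2.3 = 55.50 → 55 rows.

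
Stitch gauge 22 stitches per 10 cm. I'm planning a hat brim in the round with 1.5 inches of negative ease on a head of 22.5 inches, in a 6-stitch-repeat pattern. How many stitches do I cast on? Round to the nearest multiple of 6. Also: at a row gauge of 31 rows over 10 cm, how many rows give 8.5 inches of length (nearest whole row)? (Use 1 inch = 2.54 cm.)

Finished = 22.5 − 1.5 = 21 inches.
21 inches × 2.54 = 53.34 cm.
22/10 = 2.2 sts per cm; 53.34 × 2.2 = 117.35 sts.
Nearest multiple of 6 → 120.
8.5 inches = 21.59 cm; × 3.1 = 66.93 → 67 rows.

Cast on 120 stitches; work 67 rows.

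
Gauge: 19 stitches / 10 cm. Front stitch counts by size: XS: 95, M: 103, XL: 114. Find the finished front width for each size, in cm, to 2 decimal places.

19/10 = 1.9 sts per cm.
XS: 95 / 1.9 = 50.000 → 50.00 cm.
M: 103 / 1.9 = 54.211 → 54.21 cm.
XL: 114 / 1.9 = 60.000 → 60.00 cm.

XS 50.00 cm; M 54.21 cm; XL 60.00 cm.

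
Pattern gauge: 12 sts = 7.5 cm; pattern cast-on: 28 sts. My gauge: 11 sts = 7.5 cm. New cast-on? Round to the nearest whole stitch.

26 stitches.

Scale factor = 11 / 12 = 0.917.
28 × 11 / 12 = 25.67 sts.
→ 26 sts.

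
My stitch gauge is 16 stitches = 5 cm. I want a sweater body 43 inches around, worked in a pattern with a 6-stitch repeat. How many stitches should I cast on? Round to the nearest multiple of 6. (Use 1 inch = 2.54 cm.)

CO 348 sts.

43 in = 43 × 2.54 = 109.22 cm.
16 / 5 = 3.2 sts/cm.
109.22 × 3.2 = 349.50 sts.
→ 348.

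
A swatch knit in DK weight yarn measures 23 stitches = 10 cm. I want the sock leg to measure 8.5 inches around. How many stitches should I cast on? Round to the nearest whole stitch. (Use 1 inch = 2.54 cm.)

8.5 in = 21.59 cm.
23 stitches / 10 cm = 2.3 stitches per cm.
21.59 × 2.3 = 49.66 stitches.
Round to nearest → 50.

50 stitches.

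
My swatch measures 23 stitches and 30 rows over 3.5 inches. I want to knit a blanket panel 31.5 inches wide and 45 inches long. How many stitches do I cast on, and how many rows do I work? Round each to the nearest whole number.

Cast on 207 stitches and work 386 rows.

Stitch gauge = 23/3.5 = 6.571 sts/in; 31.5 × 6.571 = 207.00 → 207 sts.
Row gauge = 30/3.5 = 8.571 rows/in; 45 × 8.571 = 385.71 → 386 rows.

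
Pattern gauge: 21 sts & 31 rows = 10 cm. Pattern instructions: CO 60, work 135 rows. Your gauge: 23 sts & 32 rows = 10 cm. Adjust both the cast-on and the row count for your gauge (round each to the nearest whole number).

Cast on 66 stitches; work 139 rows.

Stitches: 60 × 23/21 = 65.71 → 66.
Rows: 135 × 32/31 = 139.35 → 139.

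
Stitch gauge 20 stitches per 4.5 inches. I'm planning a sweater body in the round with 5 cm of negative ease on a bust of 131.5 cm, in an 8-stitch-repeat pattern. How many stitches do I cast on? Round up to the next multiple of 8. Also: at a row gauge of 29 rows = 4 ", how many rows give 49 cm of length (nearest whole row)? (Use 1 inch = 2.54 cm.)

Cast on 224 stitches; work 140 rows.

Finished = 131.5 − 5 = 126.5 cm.
126.5 cm × 1/2.54 = 49.80 inches.
20/4.5 = 4.444 sts per in; 49.80 × 4.444 = 221.35 sts.
Next multiple of 8 → 224.
49 cm = 19.29 inches; × 7.25 = 139.86 → 140 rows.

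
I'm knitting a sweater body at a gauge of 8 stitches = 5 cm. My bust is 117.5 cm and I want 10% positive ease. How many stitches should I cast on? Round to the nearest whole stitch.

207 stitches.

Finished = 117.5 × 1.10 = 129.25 cm.
8 / 5 = 1.6 sts per cm.
129.25 × 1.6 = 206.80 sts.
→ 207 sts.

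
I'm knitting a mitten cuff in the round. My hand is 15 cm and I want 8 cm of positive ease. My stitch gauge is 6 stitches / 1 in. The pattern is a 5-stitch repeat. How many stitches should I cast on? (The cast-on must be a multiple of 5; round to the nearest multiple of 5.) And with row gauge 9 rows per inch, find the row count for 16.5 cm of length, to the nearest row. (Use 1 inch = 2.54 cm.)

Finished = 15 + 8 = 23 cm.
23 cm × 1/2.54 = 9.06 inches.
6/1 = 6 sts per in; 9.06 × 6 = 54.33 sts.
Nearest multiple of 5 → 55.
16.5 cm = 6.50 inches; × 9 = 58.46 → 58 rows.

Cast on 55 stitches; work 58 rows.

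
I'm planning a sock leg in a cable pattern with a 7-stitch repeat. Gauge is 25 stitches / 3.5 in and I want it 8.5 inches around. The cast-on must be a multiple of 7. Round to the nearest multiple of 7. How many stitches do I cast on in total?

25 / 3.5 = 7.143 sts per inch.
8.5 × 7.143 = 60.71 sts.
Nearest multiple of 7: 63.

Cast on 63 stitches.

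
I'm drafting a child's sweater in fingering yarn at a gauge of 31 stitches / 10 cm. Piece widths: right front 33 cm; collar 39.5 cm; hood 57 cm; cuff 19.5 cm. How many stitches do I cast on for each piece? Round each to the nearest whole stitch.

right front 102; collar 122; hood 177; cuff 60.

Rate = 31/10 = 3.1 sts per cm.
right front: 33 × 3.1 = 102.30 → 102.
collar: 39.5 × 3.1 = 122.45 → 122.
hood: 57 × 3.1 = 176.70 → 177.
cuff: 19.5 × 3.1 = 60.45 → 60.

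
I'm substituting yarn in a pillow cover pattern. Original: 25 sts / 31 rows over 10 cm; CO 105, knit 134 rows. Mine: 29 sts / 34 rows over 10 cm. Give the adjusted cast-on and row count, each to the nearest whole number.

Cast on 122 stitches; work 147 rows.

Stitches: 105 × 29/25 = 121.80 → 122.
Rows: 134 × 34/31 = 146.97 → 147.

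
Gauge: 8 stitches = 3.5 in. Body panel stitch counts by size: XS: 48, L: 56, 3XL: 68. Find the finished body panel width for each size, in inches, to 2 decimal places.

XS 21.00 inches; L 24.50 inches; 3XL 29.75 inches.

8/3.5 = 2.286 sts per in.
XS: 48 / 2.286 = 21.000 → 21.00 in.
L: 56 / 2.286 = 24.500 → 24.50 in.
3XL: 68 / 2.286 = 29.750 → 29.75 in.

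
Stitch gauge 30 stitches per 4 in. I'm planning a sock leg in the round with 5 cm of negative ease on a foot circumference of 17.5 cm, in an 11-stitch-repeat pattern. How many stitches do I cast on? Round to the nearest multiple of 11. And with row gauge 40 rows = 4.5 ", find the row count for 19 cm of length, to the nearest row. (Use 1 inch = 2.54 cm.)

Cast on 33 stitches; work 66 rows.

Finished = 17.5 − 5 = 12.5 cm.
12.5 cm × 1/2.54 = 4.92 inches.
30/4 = 7.5 sts per in; 4.92 × 7.5 = 36.91 sts.
Nearest multiple of 11 → 33.
19 cm = 7.48 inches; × 8.889 = 66.49 → 66 rows.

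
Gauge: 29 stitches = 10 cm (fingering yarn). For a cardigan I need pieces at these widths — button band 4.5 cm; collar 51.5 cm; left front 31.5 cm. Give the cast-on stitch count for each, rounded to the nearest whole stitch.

button band 13; collar 149; left front 91.

Rate = 29/10 = 2.9 sts per cm.
button band: 4.5 × 2.9 = 13.05 → 13.
collar: 51.5 × 2.9 = 149.35 → 149.
left front: 31.5 × 2.9 = 91.35 → 91.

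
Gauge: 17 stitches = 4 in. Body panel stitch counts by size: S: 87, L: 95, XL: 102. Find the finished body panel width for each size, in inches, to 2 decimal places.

17/4 = 4.25 sts per in.
S: 87 / 4.25 = 20.471 → 20.47 in.
L: 95 / 4.25 = 22.353 → 22.35 in.
XL: 102 / 4.25 = 24.000 → 24.00 in.

S 20.47 inches; L 22.35 inches; XL 24.00 inches.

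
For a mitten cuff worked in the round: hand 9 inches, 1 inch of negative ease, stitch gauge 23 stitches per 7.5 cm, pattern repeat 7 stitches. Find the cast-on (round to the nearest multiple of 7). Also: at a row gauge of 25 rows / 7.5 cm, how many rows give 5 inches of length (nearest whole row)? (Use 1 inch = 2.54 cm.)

Cast on 63 stitches; work 42 rows.

Finished = 9 − 1 = 8 inches.
8 inches × 2.54 = 20.32 cm.
23/7.5 = 3.067 sts per cm; 20.32 × 3.067 = 62.31 sts.
Nearest multiple of 7 → 63.
5 inches = 12.70 cm; × 3.333 = 42.33 → 42 rows.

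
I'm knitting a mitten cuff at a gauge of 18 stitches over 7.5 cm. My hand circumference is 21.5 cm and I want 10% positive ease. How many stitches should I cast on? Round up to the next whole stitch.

57 stitches.

Finished = 21.5 × 1.10 = 23.65 cm.
18 / 7.5 = 2.4 sts per cm.
23.65 × 2.4 = 56.76 sts.
→ 57 sts.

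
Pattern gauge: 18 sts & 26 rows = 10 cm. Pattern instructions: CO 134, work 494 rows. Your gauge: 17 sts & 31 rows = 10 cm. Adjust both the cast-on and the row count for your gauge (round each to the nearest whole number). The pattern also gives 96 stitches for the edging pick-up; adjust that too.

Cast on 127 stitches; work 589 rows; edging pick-up 91 stitches.

Stitches: 134 × 17/18 = 126.56 → 127.
Rows: 494 × 31/26 = 589.00 → 589.
edging pick-up: 96 × 17/18 = 90.67 → 91.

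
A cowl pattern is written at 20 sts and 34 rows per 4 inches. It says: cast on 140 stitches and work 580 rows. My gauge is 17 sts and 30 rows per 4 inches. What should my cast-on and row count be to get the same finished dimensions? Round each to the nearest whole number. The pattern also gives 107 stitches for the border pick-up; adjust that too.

Cast on 119 stitches; work 512 rows; border pick-up 91 stitches.

Stitches: 140 × 17/20 = 119.00 → 119.
Rows: 580 × 30/34 = 511.76 → 512.
border pick-up: 107 × 17/20 = 90.95 → 91.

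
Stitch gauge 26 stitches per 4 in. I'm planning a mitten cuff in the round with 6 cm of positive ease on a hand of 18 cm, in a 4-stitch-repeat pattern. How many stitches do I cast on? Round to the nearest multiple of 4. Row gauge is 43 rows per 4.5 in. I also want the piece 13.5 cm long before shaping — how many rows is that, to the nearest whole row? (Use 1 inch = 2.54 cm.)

Cast on 60 stitches; work 51 rows.

Finished = 18 + 6 = 24 cm.
24 cm × 1/2.54 = 9.45 inches.
26/4 = 6.5 sts per in; 9.45 × 6.5 = 61.42 sts.
Nearest multiple of 4 → 60.
13.5 cm = 5.31 inches; × 9.556 = 50.79 → 51 rows.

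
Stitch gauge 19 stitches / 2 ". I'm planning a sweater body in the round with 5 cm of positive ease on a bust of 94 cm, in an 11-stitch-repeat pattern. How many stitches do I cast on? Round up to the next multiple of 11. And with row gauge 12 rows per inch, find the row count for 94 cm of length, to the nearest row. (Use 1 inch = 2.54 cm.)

Finished = 94 + 5 = 99 cm.
99 cm × 1/2.54 = 38.98 inches.
19/2 = 9.5 sts per in; 38.98 × 9.5 = 370.28 sts.
Next multiple of 11 → 374.
94 cm = 37.01 inches; × 12 = 444.09 → 444 rows.

Cast on 374 stitches; work 444 rows.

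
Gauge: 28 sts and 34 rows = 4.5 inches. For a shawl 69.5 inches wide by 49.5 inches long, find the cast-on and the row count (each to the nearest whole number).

Stitch gauge = 28/4.5 = 6.222 sts/in; 69.5 × 6.222 = 432.44 → 432 sts.
Row gauge = 34/4.5 = 7.556 rows/in; 49.5 × 7.556 = 374.00 → 374 rows.

Cast on 432 stitches and work 374 rows.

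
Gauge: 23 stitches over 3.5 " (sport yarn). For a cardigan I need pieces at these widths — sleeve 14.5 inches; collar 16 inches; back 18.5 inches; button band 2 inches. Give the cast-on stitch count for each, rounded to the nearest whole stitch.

sleeve 95; collar 105; back 122; button band 13.

Rate = 23/3.5 = 6.571 sts per in.
sleeve: 14.5 × 6.571 = 95.29 → 95.
collar: 16 × 6.571 = 105.14 → 105.
back: 18.5 × 6.571 = 121.57 → 122.
button band: 2 × 6.571 = 13.14 → 13.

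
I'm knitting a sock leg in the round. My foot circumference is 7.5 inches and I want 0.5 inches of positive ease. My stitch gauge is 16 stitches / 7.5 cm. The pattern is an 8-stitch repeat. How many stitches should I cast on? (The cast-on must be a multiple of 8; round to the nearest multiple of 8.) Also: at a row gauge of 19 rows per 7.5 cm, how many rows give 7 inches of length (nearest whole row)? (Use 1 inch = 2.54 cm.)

Finished = 7.5 + 0.5 = 8 inches.
8 inches × 2.54 = 20.32 cm.
16/7.5 = 2.133 sts per cm; 20.32 × 2.133 = 43.35 sts.
Nearest multiple of 8 → 40.
7 inches = 17.78 cm; × 2.533 = 45.04 → 45 rows.

Cast on 40 stitches; work 45 rows.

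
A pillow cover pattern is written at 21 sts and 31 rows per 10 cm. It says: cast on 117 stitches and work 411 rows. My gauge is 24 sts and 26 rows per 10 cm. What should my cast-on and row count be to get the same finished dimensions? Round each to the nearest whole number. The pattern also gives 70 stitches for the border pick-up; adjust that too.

Stitches: 117 × 24/21 = 133.71 → 134.
Rows: 411 × 26/31 = 344.71 → 345.
border pick-up: 70 × 24/21 = 80.00 → 80.

Cast on 134 stitches; work 345 rows; border pick-up 80 stitches.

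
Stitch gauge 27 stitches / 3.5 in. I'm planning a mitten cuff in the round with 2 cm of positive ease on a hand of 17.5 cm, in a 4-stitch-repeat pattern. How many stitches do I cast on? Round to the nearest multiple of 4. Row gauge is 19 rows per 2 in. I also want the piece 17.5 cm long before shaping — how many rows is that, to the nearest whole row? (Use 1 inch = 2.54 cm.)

Finished = 17.5 + 2 = 19.5 cm.
19.5 cm × 1/2.54 = 7.68 inches.
27/3.5 = 7.714 sts per in; 7.68 × 7.714 = 59.22 sts.
Nearest multiple of 4 → 60.
17.5 cm = 6.89 inches; × 9.5 = 65.45 → 65 rows.

Cast on 60 stitches; work 65 rows.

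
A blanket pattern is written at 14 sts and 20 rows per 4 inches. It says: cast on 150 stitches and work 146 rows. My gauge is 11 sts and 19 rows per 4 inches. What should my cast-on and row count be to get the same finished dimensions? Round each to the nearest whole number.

Stitches: 150 × 11/14 = 117.86 → 118.
Rows: 146 × 19/20 = 138.70 → 139.

Cast on 118 stitches; work 139 rows.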